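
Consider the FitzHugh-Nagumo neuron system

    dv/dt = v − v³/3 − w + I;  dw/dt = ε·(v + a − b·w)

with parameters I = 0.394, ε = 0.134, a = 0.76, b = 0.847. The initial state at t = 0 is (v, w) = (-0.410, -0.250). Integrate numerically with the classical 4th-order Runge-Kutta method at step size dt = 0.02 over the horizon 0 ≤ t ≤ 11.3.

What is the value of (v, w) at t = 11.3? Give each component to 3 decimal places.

t=0.000: state=(-0.410, -0.250)
step 1 (dt=0.02): k1=(0.257, 0.075), k2=(0.258, 0.076), k3=(0.258, 0.076), k4=(0.260, 0.076); state += dt/6·(k1+2k2+2k3+k4)
t=0.020: state=(-0.405, -0.248)
t=0.040: state=(-0.400, -0.247)
t=0.060: state=(-0.394, -0.245)
continuing one RK4 step at a time; state shown every 25 steps (Δt=0.5):
t=0.500: state=(-0.261, -0.209)
t=1.000: state=(-0.052, -0.158)
t=1.500: state=(0.254, -0.094)
t=2.000: state=(0.688, -0.009)
t=2.500: state=(1.185, 0.102)
t=3.000: state=(1.542, 0.236)
t=3.500: state=(1.680, 0.379)
t=4.000: state=(1.691, 0.517)
t=4.500: state=(1.652, 0.647)
t=5.000: state=(1.593, 0.767)
t=5.500: state=(1.526, 0.876)
t=6.000: state=(1.453, 0.974)
t=6.500: state=(1.376, 1.062)
t=7.000: state=(1.293, 1.140)
t=7.500: state=(1.202, 1.208)
t=8.000: state=(1.101, 1.265)
t=8.500: state=(0.985, 1.313)
t=9.000: state=(0.845, 1.350)
t=9.500: state=(0.666, 1.374)
t=10.000: state=(0.418, 1.384)
t=10.500: state=(0.044, 1.373)
t=11.000: state=(-0.546, 1.331)
t=11.300: state=(-1.003, 1.286)

(v, w) = (-1.003, 1.286)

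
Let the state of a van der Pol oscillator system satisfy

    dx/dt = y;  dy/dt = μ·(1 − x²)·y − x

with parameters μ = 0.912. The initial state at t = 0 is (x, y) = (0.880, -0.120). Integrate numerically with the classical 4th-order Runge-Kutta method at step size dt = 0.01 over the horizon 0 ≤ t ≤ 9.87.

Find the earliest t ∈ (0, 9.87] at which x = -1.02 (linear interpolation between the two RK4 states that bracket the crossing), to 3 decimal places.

t = 1.827

t=0.000: state=(0.880, -0.120)
step 1 (dt=0.01): k1=(-0.120, -0.905), k2=(-0.125, -0.905), k3=(-0.125, -0.905), k4=(-0.129, -0.906); state += dt/6·(k1+2k2+2k3+k4)
t=0.010: state=(0.879, -0.129)
t=0.020: state=(0.877, -0.138)
t=0.030: state=(0.876, -0.147)
continuing one RK4 step at a time; state shown every 50 steps (Δt=0.5):
t=0.500: state=(0.705, -0.585)
t=1.000: state=(0.282, -1.129)
t=1.500: state=(-0.439, -1.728)
t=1.820: state=(-1.008, -1.730)
next step: t=1.830: state=(-1.025, -1.719) — x has crossed -1.02
linear interpolation between t=1.820 (-1.00813) and t=1.830 (-1.02538) → t≈1.827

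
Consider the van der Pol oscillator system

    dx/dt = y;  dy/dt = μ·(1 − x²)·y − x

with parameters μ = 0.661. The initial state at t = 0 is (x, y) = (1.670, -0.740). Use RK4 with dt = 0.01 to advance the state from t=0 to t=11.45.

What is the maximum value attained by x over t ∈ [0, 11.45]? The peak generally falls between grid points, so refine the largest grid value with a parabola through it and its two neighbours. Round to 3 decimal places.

t=0.000: state=(1.670, -0.740)
step 1 (dt=0.01): k1=(-0.740, -0.795), k2=(-0.744, -0.793), k3=(-0.744, -0.793), k4=(-0.748, -0.790); state += dt/6·(k1+2k2+2k3+k4)
t=0.010: state=(1.663, -0.748)
t=0.020: state=(1.655, -0.756)
t=0.030: state=(1.647, -0.764)
continuing one RK4 step at a time; state shown every 50 steps (Δt=0.5):
t=0.500: state=(1.203, -1.133)
t=1.000: state=(0.511, -1.676)
t=1.500: state=(-0.495, -2.302)
t=2.000: state=(-1.571, -1.656)
t=2.500: state=(-1.992, -0.124)
t=3.000: state=(-1.847, 0.593)
t=3.500: state=(-1.452, 0.973)
t=4.000: state=(-0.862, 1.418)
t=4.500: state=(0.005, 2.078)
t=5.000: state=(1.142, 2.218)
t=5.500: state=(1.910, 0.722)
t=6.000: state=(1.960, -0.358)
t=6.500: state=(1.656, -0.814)
t=7.000: state=(1.157, -1.195)
t=7.500: state=(0.429, -1.761)
t=8.000: state=(-0.618, -2.349)
t=8.500: state=(-1.663, -1.490)
t=9.000: state=(-2.004, -0.007)
t=9.500: state=(-1.821, 0.641)
t=10.000: state=(-1.407, 1.012)
t=10.500: state=(-0.794, 1.473)
t=11.000: state=(0.106, 2.144)
t=11.450: state=(1.138, 2.224)
largest grid value and its neighbours: x(5.770)=2.00314, x(5.780)=2.00320, x(5.790)=2.00306
parabola through these three points peaks at t≈5.778 with x≈2.00320

max x = 2.003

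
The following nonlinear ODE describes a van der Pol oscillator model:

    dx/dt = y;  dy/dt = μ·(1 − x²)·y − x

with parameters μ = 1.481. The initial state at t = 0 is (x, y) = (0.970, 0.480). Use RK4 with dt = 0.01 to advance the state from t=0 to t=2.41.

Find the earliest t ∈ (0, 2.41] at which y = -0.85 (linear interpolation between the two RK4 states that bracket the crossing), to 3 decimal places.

t=0.000: state=(0.970, 0.480)
step 1 (dt=0.01): k1=(0.480, -0.928), k2=(0.475, -0.934), k3=(0.475, -0.934), k4=(0.471, -0.940); state += dt/6·(k1+2k2+2k3+k4)
t=0.010: state=(0.975, 0.471)
t=0.020: state=(0.979, 0.461)
t=0.030: state=(0.984, 0.452)
continuing one RK4 step at a time; state shown every 10 steps (Δt=0.1):
t=0.100: state=(1.013, 0.382)
t=0.200: state=(1.046, 0.276)
t=0.300: state=(1.068, 0.166)
t=0.400: state=(1.079, 0.056)
t=0.500: state=(1.080, -0.052)
t=0.600: state=(1.069, -0.157)
t=0.700: state=(1.048, -0.259)
t=0.800: state=(1.017, -0.360)
t=0.900: state=(0.976, -0.460)
t=1.000: state=(0.925, -0.562)
t=1.100: state=(0.864, -0.670)
t=1.200: state=(0.791, -0.787)
t=1.250: state=(0.750, -0.850)
next step: t=1.260: state=(0.742, -0.863) — y has crossed -0.85
linear interpolation between t=1.250 (-0.84973) and t=1.260 (-0.86281) → t≈1.250

t = 1.250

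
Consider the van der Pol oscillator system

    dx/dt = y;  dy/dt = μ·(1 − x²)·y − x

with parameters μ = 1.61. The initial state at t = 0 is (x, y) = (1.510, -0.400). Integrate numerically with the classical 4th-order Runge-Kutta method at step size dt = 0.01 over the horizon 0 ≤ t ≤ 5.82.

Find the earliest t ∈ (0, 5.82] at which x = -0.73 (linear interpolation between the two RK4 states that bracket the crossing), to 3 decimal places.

t = 1.715

t=0.000: state=(1.510, -0.400)
step 1 (dt=0.01): k1=(-0.400, -0.686), k2=(-0.403, -0.680), k3=(-0.403, -0.681), k4=(-0.407, -0.676); state += dt/6·(k1+2k2+2k3+k4)
t=0.010: state=(1.506, -0.407)
t=0.020: state=(1.502, -0.414)
t=0.030: state=(1.498, -0.420)
continuing one RK4 step at a time; state shown every 20 steps (Δt=0.2):
t=0.200: state=(1.417, -0.523)
t=0.400: state=(1.302, -0.637)
t=0.600: state=(1.162, -0.767)
t=0.800: state=(0.992, -0.938)
t=1.000: state=(0.781, -1.188)
t=1.200: state=(0.508, -1.572)
t=1.400: state=(0.138, -2.165)
t=1.600: state=(-0.371, -2.936)
t=1.710: state=(-0.714, -3.260)
next step: t=1.720: state=(-0.746, -3.278) — x has crossed -0.73
linear interpolation between t=1.710 (-0.71367) and t=1.720 (-0.74636) → t≈1.715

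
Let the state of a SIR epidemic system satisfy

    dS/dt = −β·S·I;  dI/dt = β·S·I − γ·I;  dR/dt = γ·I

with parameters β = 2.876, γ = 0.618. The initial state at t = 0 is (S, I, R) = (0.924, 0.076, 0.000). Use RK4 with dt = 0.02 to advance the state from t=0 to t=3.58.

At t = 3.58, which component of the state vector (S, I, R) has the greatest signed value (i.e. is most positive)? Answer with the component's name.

largest component: R

t=0.000: state=(0.924, 0.076, 0.000)
step 1 (dt=0.02): k1=(-0.202, 0.155, 0.047), k2=(-0.206, 0.158, 0.048), k3=(-0.206, 0.158, 0.048), k4=(-0.209, 0.160, 0.049); state += dt/6·(k1+2k2+2k3+k4)
t=0.020: state=(0.920, 0.079, 0.001)
t=0.040: state=(0.916, 0.082, 0.002)
t=0.060: state=(0.911, 0.086, 0.003)
continuing one RK4 step at a time; state shown every 10 steps (Δt=0.2):
t=0.200: state=(0.876, 0.113, 0.012)
t=0.400: state=(0.810, 0.162, 0.028)
t=0.600: state=(0.725, 0.223, 0.052)
t=0.800: state=(0.626, 0.291, 0.084)
t=1.000: state=(0.519, 0.357, 0.124)
t=1.200: state=(0.416, 0.413, 0.172)
t=1.400: state=(0.324, 0.451, 0.225)
t=1.600: state=(0.249, 0.469, 0.282)
t=1.800: state=(0.190, 0.470, 0.340)
t=2.000: state=(0.145, 0.457, 0.398)
t=2.200: state=(0.112, 0.435, 0.453)
t=2.400: state=(0.088, 0.407, 0.505)
t=2.600: state=(0.070, 0.376, 0.553)
t=2.800: state=(0.057, 0.345, 0.598)
t=3.000: state=(0.047, 0.314, 0.639)
t=3.200: state=(0.040, 0.285, 0.676)
t=3.400: state=(0.034, 0.257, 0.709)
t=3.580: state=(0.030, 0.234, 0.736)
compare at T: S=0.030, I=0.234, R=0.736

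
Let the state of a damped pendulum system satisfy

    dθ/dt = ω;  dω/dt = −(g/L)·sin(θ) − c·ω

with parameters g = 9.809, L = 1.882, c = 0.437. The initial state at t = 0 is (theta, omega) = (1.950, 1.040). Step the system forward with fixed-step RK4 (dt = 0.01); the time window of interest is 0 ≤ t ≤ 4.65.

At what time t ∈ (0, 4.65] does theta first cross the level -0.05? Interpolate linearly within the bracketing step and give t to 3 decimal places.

t = 1.231

t=0.000: state=(1.950, 1.040)
step 1 (dt=0.01): k1=(1.040, -5.296), k2=(1.014, -5.275), k3=(1.014, -5.275), k4=(0.987, -5.253); state += dt/6·(k1+2k2+2k3+k4)
t=0.010: state=(1.960, 0.987)
t=0.020: state=(1.970, 0.935)
t=0.030: state=(1.979, 0.883)
continuing one RK4 step at a time; state shown every 20 steps (Δt=0.2):
t=0.200: state=(2.057, 0.055)
t=0.400: state=(1.978, -0.844)
t=0.600: state=(1.721, -1.726)
t=0.800: state=(1.289, -2.571)
t=1.000: state=(0.707, -3.186)
t=1.200: state=(0.050, -3.279)
t=1.230: state=(-0.048, -3.236)
next step: t=1.240: state=(-0.080, -3.219) — theta has crossed -0.05
linear interpolation between t=1.230 (-0.04770) and t=1.240 (-0.07998) → t≈1.231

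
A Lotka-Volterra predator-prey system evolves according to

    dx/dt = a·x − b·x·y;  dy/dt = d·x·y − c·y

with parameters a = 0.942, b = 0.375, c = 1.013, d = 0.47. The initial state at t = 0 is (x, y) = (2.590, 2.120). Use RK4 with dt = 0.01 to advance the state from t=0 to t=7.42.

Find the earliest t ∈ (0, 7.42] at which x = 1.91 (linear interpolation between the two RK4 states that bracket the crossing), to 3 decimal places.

t = 2.612

t=0.000: state=(2.590, 2.120)
step 1 (dt=0.01): k1=(0.381, 0.433), k2=(0.379, 0.435), k3=(0.379, 0.435), k4=(0.377, 0.438); state += dt/6·(k1+2k2+2k3+k4)
t=0.010: state=(2.594, 2.124)
t=0.020: state=(2.598, 2.129)
t=0.030: state=(2.601, 2.133)
continuing one RK4 step at a time; state shown every 25 steps (Δt=0.25):
t=0.250: state=(2.672, 2.242)
t=0.500: state=(2.722, 2.391)
t=0.750: state=(2.732, 2.558)
t=1.000: state=(2.698, 2.733)
t=1.250: state=(2.622, 2.901)
t=1.500: state=(2.510, 3.045)
t=1.750: state=(2.375, 3.150)
t=2.000: state=(2.230, 3.206)
t=2.250: state=(2.089, 3.207)
t=2.500: state=(1.961, 3.158)
t=2.610: state=(1.911, 3.122)
next step: t=2.620: state=(1.907, 3.118) — x has crossed 1.91
linear interpolation between t=2.610 (1.91089) and t=2.620 (1.90654) → t≈2.612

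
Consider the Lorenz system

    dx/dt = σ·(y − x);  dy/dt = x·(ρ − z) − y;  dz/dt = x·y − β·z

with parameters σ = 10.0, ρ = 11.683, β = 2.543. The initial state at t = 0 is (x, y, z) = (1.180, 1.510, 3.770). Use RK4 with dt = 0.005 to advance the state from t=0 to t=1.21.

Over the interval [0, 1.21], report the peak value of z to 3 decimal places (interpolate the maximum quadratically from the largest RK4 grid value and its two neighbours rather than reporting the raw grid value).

max z = 16.024

t=0.000: state=(1.180, 1.510, 3.770)
step 1 (dt=0.005): k1=(3.300, 7.827, -7.805), k2=(3.413, 7.896, -7.720), k3=(3.412, 7.898, -7.720), k4=(3.524, 7.969, -7.634); state += dt/6·(k1+2k2+2k3+k4)
t=0.005: state=(1.197, 1.549, 3.731)
t=0.010: state=(1.215, 1.590, 3.694)
t=0.015: state=(1.235, 1.631, 3.657)
continuing one RK4 step at a time; state shown every 10 steps (Δt=0.05):
t=0.050: state=(1.399, 1.943, 3.424)
t=0.100: state=(1.724, 2.484, 3.177)
t=0.150: state=(2.165, 3.173, 3.056)
t=0.200: state=(2.741, 4.045, 3.107)
t=0.250: state=(3.477, 5.124, 3.406)
t=0.300: state=(4.391, 6.398, 4.066)
t=0.350: state=(5.474, 7.781, 5.231)
t=0.400: state=(6.661, 9.051, 7.024)
t=0.450: state=(7.791, 9.832, 9.427)
t=0.500: state=(8.602, 9.705, 12.116)
t=0.550: state=(8.815, 8.516, 14.449)
t=0.600: state=(8.305, 6.615, 15.792)
t=0.650: state=(7.216, 4.665, 15.960)
t=0.700: state=(5.874, 3.166, 15.245)
t=0.750: state=(4.594, 2.244, 14.077)
t=0.800: state=(3.559, 1.785, 12.773)
t=0.850: state=(2.820, 1.626, 11.498)
t=0.900: state=(2.350, 1.643, 10.321)
t=0.950: state=(2.095, 1.767, 9.264)
t=1.000: state=(2.007, 1.969, 8.336)
t=1.050: state=(2.048, 2.243, 7.540)
t=1.100: state=(2.197, 2.597, 6.880)
t=1.150: state=(2.446, 3.043, 6.365)
t=1.200: state=(2.795, 3.598, 6.013)
t=1.210: state=(2.878, 3.723, 5.965)
largest grid value and its neighbours: z(0.625)=16.01273, z(0.630)=16.02275, z(0.635)=16.02213
parabola through these three points peaks at t≈0.632 with z≈16.02379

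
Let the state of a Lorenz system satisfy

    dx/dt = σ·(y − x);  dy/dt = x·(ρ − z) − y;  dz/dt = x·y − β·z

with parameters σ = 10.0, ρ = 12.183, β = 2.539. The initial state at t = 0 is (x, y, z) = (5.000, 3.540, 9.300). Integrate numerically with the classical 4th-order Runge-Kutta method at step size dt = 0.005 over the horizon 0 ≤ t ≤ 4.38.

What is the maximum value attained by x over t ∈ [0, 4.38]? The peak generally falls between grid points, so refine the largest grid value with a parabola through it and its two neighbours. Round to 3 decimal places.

t=0.000: state=(5.000, 3.540, 9.300)
step 1 (dt=0.005): k1=(-14.600, 10.875, -5.913), k2=(-13.963, 10.816, -5.869), k3=(-13.981, 10.820, -5.865), k4=(-13.360, 10.764, -5.819); state += dt/6·(k1+2k2+2k3+k4)
t=0.005: state=(4.930, 3.594, 9.271)
t=0.010: state=(4.866, 3.648, 9.242)
t=0.015: state=(4.808, 3.701, 9.214)
continuing one RK4 step at a time; state shown every 40 steps (Δt=0.2):
t=0.200: state=(4.910, 5.602, 8.979)
t=0.400: state=(6.362, 6.828, 11.234)
t=0.600: state=(6.041, 5.340, 12.964)
t=0.800: state=(4.628, 4.145, 11.545)
t=1.000: state=(4.406, 4.642, 9.910)
t=1.200: state=(5.320, 5.894, 10.018)
t=1.400: state=(6.119, 6.199, 11.724)
t=1.600: state=(5.562, 5.057, 12.274)
t=1.800: state=(4.748, 4.544, 11.106)
t=2.000: state=(4.842, 5.109, 10.229)
t=2.200: state=(5.547, 5.889, 10.714)
t=2.400: state=(5.833, 5.731, 11.797)
t=2.600: state=(5.306, 4.984, 11.756)
t=2.800: state=(4.902, 4.862, 10.906)
t=3.000: state=(5.134, 5.367, 10.558)
t=3.200: state=(5.592, 5.750, 11.113)
t=3.400: state=(5.595, 5.448, 11.678)
t=3.600: state=(5.203, 5.025, 11.415)
t=3.800: state=(5.054, 5.095, 10.873)
t=4.000: state=(5.301, 5.469, 10.836)
t=4.200: state=(5.547, 5.589, 11.291)
t=4.380: state=(5.461, 5.341, 11.517)
largest grid value and its neighbours: x(0.470)=6.53854, x(0.475)=6.53873, x(0.480)=6.53719
parabola through these three points peaks at t≈0.473 with x≈6.53886

max x = 6.539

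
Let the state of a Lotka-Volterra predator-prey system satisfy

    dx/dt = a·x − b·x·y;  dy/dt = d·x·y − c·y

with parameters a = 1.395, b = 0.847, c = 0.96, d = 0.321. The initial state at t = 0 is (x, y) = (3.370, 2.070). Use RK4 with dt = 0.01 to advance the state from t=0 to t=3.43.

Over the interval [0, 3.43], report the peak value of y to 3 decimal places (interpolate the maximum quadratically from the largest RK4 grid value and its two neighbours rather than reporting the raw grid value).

t=0.000: state=(3.370, 2.070)
step 1 (dt=0.01): k1=(-1.207, 0.252), k2=(-1.209, 0.248), k3=(-1.209, 0.248), k4=(-1.210, 0.244); state += dt/6·(k1+2k2+2k3+k4)
t=0.010: state=(3.358, 2.072)
t=0.020: state=(3.346, 2.075)
t=0.030: state=(3.334, 2.077)
continuing one RK4 step at a time; state shown every 20 steps (Δt=0.2):
t=0.200: state=(3.126, 2.105)
t=0.400: state=(2.891, 2.107)
t=0.600: state=(2.680, 2.079)
t=0.800: state=(2.501, 2.026)
t=1.000: state=(2.360, 1.954)
t=1.200: state=(2.256, 1.870)
t=1.400: state=(2.189, 1.779)
t=1.600: state=(2.157, 1.688)
t=1.800: state=(2.158, 1.600)
t=2.000: state=(2.191, 1.518)
t=2.200: state=(2.254, 1.445)
t=2.400: state=(2.345, 1.382)
t=2.600: state=(2.464, 1.331)
t=2.800: state=(2.609, 1.292)
t=3.000: state=(2.777, 1.267)
t=3.200: state=(2.964, 1.258)
t=3.400: state=(3.165, 1.264)
t=3.430: state=(3.196, 1.266)
largest grid value and its neighbours: y(0.300)=2.10963, y(0.310)=2.10970, y(0.320)=2.10969
parabola through these three points peaks at t≈0.314 with y≈2.10971

max y = 2.110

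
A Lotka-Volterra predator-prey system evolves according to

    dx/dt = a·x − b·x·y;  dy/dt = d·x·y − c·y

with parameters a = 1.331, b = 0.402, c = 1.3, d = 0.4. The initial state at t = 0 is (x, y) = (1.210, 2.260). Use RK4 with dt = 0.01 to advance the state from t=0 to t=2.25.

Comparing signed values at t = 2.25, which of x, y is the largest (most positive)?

largest component: x

t=0.000: state=(1.210, 2.260)
step 1 (dt=0.01): k1=(0.511, -1.844), k2=(0.517, -1.834), k3=(0.517, -1.834), k4=(0.522, -1.825); state += dt/6·(k1+2k2+2k3+k4)
t=0.010: state=(1.215, 2.242)
t=0.020: state=(1.220, 2.224)
t=0.030: state=(1.226, 2.206)
continuing one RK4 step at a time; state shown every 10 steps (Δt=0.1):
t=0.100: state=(1.267, 2.085)
t=0.200: state=(1.335, 1.929)
t=0.300: state=(1.415, 1.789)
t=0.400: state=(1.508, 1.666)
t=0.500: state=(1.615, 1.557)
t=0.600: state=(1.737, 1.462)
t=0.700: state=(1.874, 1.380)
t=0.800: state=(2.028, 1.310)
t=0.900: state=(2.200, 1.251)
t=1.000: state=(2.393, 1.205)
t=1.100: state=(2.606, 1.169)
t=1.200: state=(2.842, 1.144)
t=1.300: state=(3.102, 1.132)
t=1.400: state=(3.386, 1.131)
t=1.500: state=(3.695, 1.144)
t=1.600: state=(4.029, 1.173)
t=1.700: state=(4.387, 1.218)
t=1.800: state=(4.766, 1.285)
t=1.900: state=(5.162, 1.376)
t=2.000: state=(5.566, 1.497)
t=2.100: state=(5.969, 1.656)
t=2.200: state=(6.355, 1.861)
t=2.250: state=(6.535, 1.983)
compare at T: x=6.535, y=1.983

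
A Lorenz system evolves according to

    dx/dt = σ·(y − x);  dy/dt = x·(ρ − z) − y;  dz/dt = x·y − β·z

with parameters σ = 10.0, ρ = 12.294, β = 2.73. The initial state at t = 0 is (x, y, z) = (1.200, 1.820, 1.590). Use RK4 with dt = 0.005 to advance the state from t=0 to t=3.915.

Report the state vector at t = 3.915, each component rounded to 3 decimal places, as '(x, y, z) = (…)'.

(x, y, z) = (4.512, 4.723, 9.974)

t=0.000: state=(1.200, 1.820, 1.590)
step 1 (dt=0.005): k1=(6.200, 11.025, -2.157), k2=(6.321, 11.170, -2.080), k3=(6.321, 11.172, -2.080), k4=(6.443, 11.320, -2.002); state += dt/6·(k1+2k2+2k3+k4)
t=0.005: state=(1.232, 1.876, 1.580)
t=0.010: state=(1.264, 1.933, 1.570)
t=0.015: state=(1.298, 1.992, 1.561)
continuing one RK4 step at a time; state shown every 40 steps (Δt=0.2):
t=0.200: state=(3.701, 5.778, 2.352)
t=0.400: state=(9.169, 11.424, 11.331)
t=0.600: state=(6.683, 3.067, 17.049)
t=0.800: state=(1.973, 1.060, 10.759)
t=1.000: state=(1.637, 1.979, 6.592)
t=1.200: state=(3.181, 4.458, 4.994)
t=1.400: state=(6.841, 8.941, 8.452)
t=1.600: state=(8.072, 6.551, 15.705)
t=1.800: state=(4.028, 2.546, 12.724)
t=2.000: state=(2.903, 3.078, 8.648)
t=2.200: state=(4.279, 5.439, 7.325)
t=2.400: state=(6.974, 8.107, 10.623)
t=2.600: state=(6.882, 5.664, 14.295)
t=2.800: state=(4.361, 3.533, 11.847)
t=3.000: state=(3.955, 4.299, 9.167)
t=3.200: state=(5.386, 6.352, 9.185)
t=3.400: state=(6.852, 7.037, 12.168)
t=3.600: state=(5.848, 4.948, 13.020)
t=3.800: state=(4.534, 4.269, 10.949)
t=3.915: state=(4.512, 4.723, 9.974)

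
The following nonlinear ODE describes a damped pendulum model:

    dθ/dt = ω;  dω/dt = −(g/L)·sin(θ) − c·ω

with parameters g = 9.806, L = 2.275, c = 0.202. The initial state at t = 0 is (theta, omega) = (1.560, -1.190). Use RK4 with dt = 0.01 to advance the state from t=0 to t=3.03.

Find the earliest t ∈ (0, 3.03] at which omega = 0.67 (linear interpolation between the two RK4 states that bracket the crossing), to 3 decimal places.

t=0.000: state=(1.560, -1.190)
step 1 (dt=0.01): k1=(-1.190, -4.070), k2=(-1.210, -4.065), k3=(-1.210, -4.065), k4=(-1.231, -4.061); state += dt/6·(k1+2k2+2k3+k4)
t=0.010: state=(1.548, -1.231)
t=0.020: state=(1.535, -1.271)
t=0.030: state=(1.522, -1.312)
continuing one RK4 step at a time; state shown every 10 steps (Δt=0.1):
t=0.100: state=(1.421, -1.591)
t=0.200: state=(1.242, -1.974)
t=0.300: state=(1.027, -2.321)
t=0.400: state=(0.780, -2.609)
t=0.500: state=(0.508, -2.813)
t=0.600: state=(0.221, -2.909)
t=0.700: state=(-0.069, -2.882)
t=0.800: state=(-0.351, -2.735)
t=0.900: state=(-0.613, -2.482)
t=1.000: state=(-0.845, -2.148)
t=1.100: state=(-1.041, -1.759)
t=1.200: state=(-1.196, -1.340)
t=1.300: state=(-1.308, -0.908)
t=1.400: state=(-1.377, -0.474)
t=1.500: state=(-1.403, -0.044)
t=1.600: state=(-1.386, 0.377)
t=1.670: state=(-1.350, 0.665)
next step: t=1.680: state=(-1.343, 0.706) — omega has crossed 0.67
linear interpolation between t=1.670 (0.66529) and t=1.680 (0.70593) → t≈1.671

t = 1.671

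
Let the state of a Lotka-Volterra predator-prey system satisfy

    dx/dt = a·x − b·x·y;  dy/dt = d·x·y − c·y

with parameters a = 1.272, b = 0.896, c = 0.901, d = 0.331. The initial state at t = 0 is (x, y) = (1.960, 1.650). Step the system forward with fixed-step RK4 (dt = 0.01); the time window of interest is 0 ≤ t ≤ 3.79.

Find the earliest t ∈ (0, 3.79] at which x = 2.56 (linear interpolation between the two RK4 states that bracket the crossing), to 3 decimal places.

t = 2.063

t=0.000: state=(1.960, 1.650)
step 1 (dt=0.01): k1=(-0.405, -0.416), k2=(-0.400, -0.417), k3=(-0.400, -0.417), k4=(-0.396, -0.417); state += dt/6·(k1+2k2+2k3+k4)
t=0.010: state=(1.956, 1.646)
t=0.020: state=(1.952, 1.642)
t=0.030: state=(1.948, 1.637)
continuing one RK4 step at a time; state shown every 20 steps (Δt=0.2):
t=0.200: state=(1.895, 1.565)
t=0.400: state=(1.860, 1.480)
t=0.600: state=(1.854, 1.397)
t=0.800: state=(1.875, 1.320)
t=1.000: state=(1.921, 1.250)
t=1.200: state=(1.992, 1.188)
t=1.400: state=(2.086, 1.135)
t=1.600: state=(2.204, 1.092)
t=1.800: state=(2.344, 1.060)
t=2.000: state=(2.505, 1.040)
t=2.060: state=(2.557, 1.036)
next step: t=2.070: state=(2.566, 1.035) — x has crossed 2.56
linear interpolation between t=2.060 (2.55715) and t=2.070 (2.56597) → t≈2.063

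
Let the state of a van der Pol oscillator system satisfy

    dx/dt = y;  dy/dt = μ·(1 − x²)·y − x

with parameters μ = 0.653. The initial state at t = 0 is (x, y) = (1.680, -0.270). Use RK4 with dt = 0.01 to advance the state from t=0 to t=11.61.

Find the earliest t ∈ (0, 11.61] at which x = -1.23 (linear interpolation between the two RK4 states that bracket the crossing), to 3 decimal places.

t=0.000: state=(1.680, -0.270)
step 1 (dt=0.01): k1=(-0.270, -1.359), k2=(-0.277, -1.350), k3=(-0.277, -1.350), k4=(-0.284, -1.342); state += dt/6·(k1+2k2+2k3+k4)
t=0.010: state=(1.677, -0.284)
t=0.020: state=(1.674, -0.297)
t=0.030: state=(1.671, -0.310)
continuing one RK4 step at a time; state shown every 50 steps (Δt=0.5):
t=0.500: state=(1.403, -0.801)
t=1.000: state=(0.888, -1.271)
t=1.500: state=(0.103, -1.893)
t=2.000: state=(-0.962, -2.187)
t=2.120: state=(-1.215, -2.024)
next step: t=2.130: state=(-1.236, -2.005) — x has crossed -1.23
linear interpolation between t=2.120 (-1.21540) and t=2.130 (-1.23555) → t≈2.127

t = 2.127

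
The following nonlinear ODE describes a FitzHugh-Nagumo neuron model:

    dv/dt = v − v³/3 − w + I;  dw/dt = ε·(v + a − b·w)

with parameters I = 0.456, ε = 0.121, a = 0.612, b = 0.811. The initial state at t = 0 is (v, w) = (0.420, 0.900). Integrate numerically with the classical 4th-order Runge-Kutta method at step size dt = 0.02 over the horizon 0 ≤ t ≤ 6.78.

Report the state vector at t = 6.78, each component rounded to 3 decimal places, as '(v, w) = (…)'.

(v, w) = (-1.659, 0.235)

t=0.000: state=(0.420, 0.900)
step 1 (dt=0.02): k1=(-0.049, 0.037), k2=(-0.049, 0.036), k3=(-0.049, 0.036), k4=(-0.050, 0.036); state += dt/6·(k1+2k2+2k3+k4)
t=0.020: state=(0.419, 0.901)
t=0.040: state=(0.418, 0.901)
t=0.060: state=(0.417, 0.902)
continuing one RK4 step at a time; state shown every 25 steps (Δt=0.5):
t=0.500: state=(0.385, 0.917)
t=1.000: state=(0.321, 0.930)
t=1.500: state=(0.215, 0.938)
t=2.000: state=(0.040, 0.937)
t=2.500: state=(-0.242, 0.923)
t=3.000: state=(-0.672, 0.888)
t=3.500: state=(-1.194, 0.827)
t=4.000: state=(-1.587, 0.740)
t=4.500: state=(-1.749, 0.641)
t=5.000: state=(-1.778, 0.542)
t=5.500: state=(-1.758, 0.448)
t=6.000: state=(-1.722, 0.360)
t=6.500: state=(-1.682, 0.278)
t=6.780: state=(-1.659, 0.235)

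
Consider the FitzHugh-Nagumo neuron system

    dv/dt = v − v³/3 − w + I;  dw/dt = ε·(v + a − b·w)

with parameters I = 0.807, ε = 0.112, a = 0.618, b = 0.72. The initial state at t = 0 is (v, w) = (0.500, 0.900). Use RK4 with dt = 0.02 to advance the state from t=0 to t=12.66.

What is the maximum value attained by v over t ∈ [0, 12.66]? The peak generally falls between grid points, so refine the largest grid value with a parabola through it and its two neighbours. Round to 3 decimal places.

max v = 1.458

t=0.000: state=(0.500, 0.900)
step 1 (dt=0.02): k1=(0.365, 0.053), k2=(0.368, 0.053), k3=(0.368, 0.053), k4=(0.370, 0.053); state += dt/6·(k1+2k2+2k3+k4)
t=0.020: state=(0.507, 0.901)
t=0.040: state=(0.515, 0.902)
t=0.060: state=(0.522, 0.903)
continuing one RK4 step at a time; state shown every 25 steps (Δt=0.5):
t=0.500: state=(0.709, 0.931)
t=1.000: state=(0.954, 0.974)
t=1.500: state=(1.186, 1.028)
t=2.000: state=(1.350, 1.092)
t=2.500: state=(1.434, 1.159)
t=3.000: state=(1.458, 1.227)
t=3.500: state=(1.446, 1.292)
t=4.000: state=(1.415, 1.354)
t=4.500: state=(1.372, 1.411)
t=5.000: state=(1.323, 1.463)
t=5.500: state=(1.268, 1.510)
t=6.000: state=(1.208, 1.552)
t=6.500: state=(1.143, 1.589)
t=7.000: state=(1.071, 1.621)
t=7.500: state=(0.989, 1.648)
t=8.000: state=(0.895, 1.668)
t=8.500: state=(0.781, 1.682)
t=9.000: state=(0.637, 1.689)
t=9.500: state=(0.441, 1.686)
t=10.000: state=(0.153, 1.670)
t=10.500: state=(-0.298, 1.635)
t=11.000: state=(-0.954, 1.570)
t=11.500: state=(-1.579, 1.471)
t=12.000: state=(-1.860, 1.351)
t=12.500: state=(-1.912, 1.228)
t=12.660: state=(-1.910, 1.189)
largest grid value and its neighbours: v(3.020)=1.45796, v(3.040)=1.45798, v(3.060)=1.45794
parabola through these three points peaks at t≈3.037 with v≈1.45798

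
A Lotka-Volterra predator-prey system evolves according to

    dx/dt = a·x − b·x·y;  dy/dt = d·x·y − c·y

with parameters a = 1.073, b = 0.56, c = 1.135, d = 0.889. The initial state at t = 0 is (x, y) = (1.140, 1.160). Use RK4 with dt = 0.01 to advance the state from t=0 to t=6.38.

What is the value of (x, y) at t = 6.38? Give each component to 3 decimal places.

(x, y) = (1.463, 1.171)

t=0.000: state=(1.140, 1.160)
step 1 (dt=0.01): k1=(0.483, -0.141), k2=(0.484, -0.138), k3=(0.484, -0.138), k4=(0.486, -0.136); state += dt/6·(k1+2k2+2k3+k4)
t=0.010: state=(1.145, 1.159)
t=0.020: state=(1.150, 1.157)
t=0.030: state=(1.155, 1.156)
continuing one RK4 step at a time; state shown every 25 steps (Δt=0.25):
t=0.250: state=(1.269, 1.141)
t=0.500: state=(1.414, 1.158)
t=0.750: state=(1.567, 1.214)
t=1.000: state=(1.717, 1.317)
t=1.250: state=(1.849, 1.474)
t=1.500: state=(1.938, 1.693)
t=1.750: state=(1.963, 1.969)
t=2.000: state=(1.906, 2.282)
t=2.250: state=(1.772, 2.589)
t=2.500: state=(1.584, 2.832)
t=2.750: state=(1.378, 2.964)
t=3.000: state=(1.188, 2.967)
t=3.250: state=(1.032, 2.857)
t=3.500: state=(0.916, 2.669)
t=3.750: state=(0.838, 2.441)
t=4.000: state=(0.792, 2.201)
t=4.250: state=(0.773, 1.971)
t=4.500: state=(0.779, 1.763)
t=4.750: state=(0.806, 1.582)
t=5.000: state=(0.854, 1.432)
t=5.250: state=(0.921, 1.313)
t=5.500: state=(1.009, 1.225)
t=5.750: state=(1.117, 1.168)
t=6.000: state=(1.243, 1.142)
t=6.250: state=(1.385, 1.151)
t=6.380: state=(1.463, 1.171)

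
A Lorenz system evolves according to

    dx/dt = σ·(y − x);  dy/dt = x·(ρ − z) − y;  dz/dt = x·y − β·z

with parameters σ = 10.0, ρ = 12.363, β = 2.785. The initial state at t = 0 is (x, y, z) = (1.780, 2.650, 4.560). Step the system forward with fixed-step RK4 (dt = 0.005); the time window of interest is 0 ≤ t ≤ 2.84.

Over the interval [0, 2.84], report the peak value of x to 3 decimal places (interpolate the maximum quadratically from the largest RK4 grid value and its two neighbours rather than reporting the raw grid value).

t=0.000: state=(1.780, 2.650, 4.560)
step 1 (dt=0.005): k1=(8.700, 11.239, -7.983), k2=(8.763, 11.417, -7.819), k3=(8.766, 11.417, -7.819), k4=(8.833, 11.596, -7.653); state += dt/6·(k1+2k2+2k3+k4)
t=0.005: state=(1.824, 2.707, 4.521)
t=0.010: state=(1.868, 2.766, 4.483)
t=0.015: state=(1.914, 2.827, 4.448)
continuing one RK4 step at a time; state shown every 20 steps (Δt=0.1):
t=0.100: state=(2.843, 4.158, 4.140)
t=0.200: state=(4.496, 6.508, 4.856)
t=0.300: state=(6.785, 9.210, 7.650)
t=0.400: state=(8.781, 9.956, 12.658)
t=0.500: state=(8.554, 6.925, 16.277)
t=0.600: state=(6.174, 3.515, 15.601)
t=0.700: state=(3.918, 2.216, 12.977)
t=0.800: state=(2.800, 2.206, 10.430)
t=0.900: state=(2.601, 2.743, 8.458)
t=1.000: state=(3.020, 3.703, 7.182)
t=1.100: state=(3.959, 5.152, 6.784)
t=1.200: state=(5.378, 6.981, 7.637)
t=1.300: state=(6.979, 8.424, 10.051)
t=1.400: state=(7.890, 8.097, 13.177)
t=1.500: state=(7.293, 5.999, 14.740)
t=1.600: state=(5.719, 4.093, 13.966)
t=1.700: state=(4.361, 3.350, 12.141)
t=1.800: state=(3.730, 3.461, 10.351)
t=1.900: state=(3.770, 4.092, 9.049)
t=2.000: state=(4.331, 5.111, 8.468)
t=2.100: state=(5.278, 6.352, 8.831)
t=2.200: state=(6.354, 7.346, 10.225)
t=2.300: state=(7.058, 7.380, 12.158)
t=2.400: state=(6.908, 6.308, 13.446)
t=2.500: state=(6.031, 4.998, 13.354)
t=2.600: state=(5.066, 4.250, 12.299)
t=2.700: state=(4.489, 4.164, 11.023)
t=2.800: state=(4.409, 4.559, 10.012)
t=2.840: state=(4.502, 4.816, 9.746)
largest grid value and its neighbours: x(0.435)=9.03082, x(0.440)=9.03817, x(0.445)=9.03808
parabola through these three points peaks at t≈0.442 with x≈9.03906

max x = 9.039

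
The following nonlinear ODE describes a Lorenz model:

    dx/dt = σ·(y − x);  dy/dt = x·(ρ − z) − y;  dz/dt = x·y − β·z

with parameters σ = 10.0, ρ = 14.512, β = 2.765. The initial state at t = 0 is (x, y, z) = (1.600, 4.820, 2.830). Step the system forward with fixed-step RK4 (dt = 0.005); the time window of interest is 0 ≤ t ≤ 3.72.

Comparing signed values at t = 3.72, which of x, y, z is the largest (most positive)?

t=0.000: state=(1.600, 4.820, 2.830)
step 1 (dt=0.005): k1=(32.200, 13.871, -0.113), k2=(31.742, 14.777, 0.334), k3=(31.776, 14.760, 0.329), k4=(31.349, 15.651, 0.778); state += dt/6·(k1+2k2+2k3+k4)
t=0.005: state=(1.759, 4.894, 2.832)
t=0.010: state=(1.914, 4.976, 2.838)
t=0.015: state=(2.065, 5.067, 2.848)
continuing one RK4 step at a time; state shown every 40 steps (Δt=0.2):
t=0.200: state=(8.148, 12.015, 8.611)
t=0.400: state=(9.222, 5.111, 21.313)
t=0.600: state=(2.124, 0.461, 13.682)
t=0.800: state=(1.081, 1.240, 8.023)
t=1.000: state=(2.244, 3.337, 5.173)
t=1.200: state=(6.181, 9.107, 7.115)
t=1.400: state=(10.049, 8.938, 18.953)
t=1.600: state=(4.169, 1.704, 15.788)
t=1.800: state=(2.172, 2.240, 9.797)
t=2.000: state=(3.625, 5.028, 7.182)
t=2.200: state=(7.729, 9.988, 11.235)
t=2.400: state=(8.191, 5.989, 18.382)
t=2.600: state=(3.847, 2.635, 13.755)
t=2.800: state=(3.447, 4.063, 9.553)
t=3.000: state=(5.946, 7.713, 9.814)
t=3.200: state=(8.454, 8.343, 16.003)
t=3.400: state=(5.646, 3.955, 15.675)
t=3.600: state=(3.981, 4.009, 11.534)
t=3.720: state=(4.510, 5.326, 10.267)
compare at T: x=4.510, y=5.326, z=10.267

largest component: z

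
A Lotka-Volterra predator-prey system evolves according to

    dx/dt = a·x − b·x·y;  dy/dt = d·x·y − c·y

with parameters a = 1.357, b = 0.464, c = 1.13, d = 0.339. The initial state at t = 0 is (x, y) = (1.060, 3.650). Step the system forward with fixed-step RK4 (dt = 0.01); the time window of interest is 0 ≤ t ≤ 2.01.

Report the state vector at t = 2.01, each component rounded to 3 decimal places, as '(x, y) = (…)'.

(x, y) = (2.739, 1.027)

t=0.000: state=(1.060, 3.650)
step 1 (dt=0.01): k1=(-0.357, -2.813), k2=(-0.349, -2.804), k3=(-0.349, -2.804), k4=(-0.342, -2.796); state += dt/6·(k1+2k2+2k3+k4)
t=0.010: state=(1.057, 3.622)
t=0.020: state=(1.053, 3.594)
t=0.030: state=(1.050, 3.566)
continuing one RK4 step at a time; state shown every 10 steps (Δt=0.1):
t=0.100: state=(1.031, 3.378)
t=0.200: state=(1.016, 3.123)
t=0.300: state=(1.012, 2.887)
t=0.400: state=(1.019, 2.669)
t=0.500: state=(1.036, 2.468)
t=0.600: state=(1.063, 2.284)
t=0.700: state=(1.100, 2.116)
t=0.800: state=(1.146, 1.963)
t=0.900: state=(1.202, 1.825)
t=1.000: state=(1.269, 1.699)
t=1.100: state=(1.346, 1.586)
t=1.200: state=(1.436, 1.485)
t=1.300: state=(1.539, 1.395)
t=1.400: state=(1.655, 1.315)
t=1.500: state=(1.786, 1.245)
t=1.600: state=(1.934, 1.185)
t=1.700: state=(2.099, 1.133)
t=1.800: state=(2.283, 1.090)
t=1.900: state=(2.488, 1.055)
t=2.000: state=(2.715, 1.029)
t=2.010: state=(2.739, 1.027)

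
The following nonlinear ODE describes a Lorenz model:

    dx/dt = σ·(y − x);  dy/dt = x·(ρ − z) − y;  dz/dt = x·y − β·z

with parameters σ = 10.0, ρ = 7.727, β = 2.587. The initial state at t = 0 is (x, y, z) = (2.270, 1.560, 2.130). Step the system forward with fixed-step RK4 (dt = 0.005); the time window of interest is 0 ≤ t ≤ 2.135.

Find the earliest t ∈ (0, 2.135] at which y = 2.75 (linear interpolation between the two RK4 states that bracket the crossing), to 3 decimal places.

t=0.000: state=(2.270, 1.560, 2.130)
step 1 (dt=0.005): k1=(-7.100, 11.145, -1.969), k2=(-6.644, 11.029, -1.921), k3=(-6.658, 11.035, -1.920), k4=(-6.215, 10.925, -1.873); state += dt/6·(k1+2k2+2k3+k4)
t=0.005: state=(2.237, 1.615, 2.120)
t=0.010: state=(2.208, 1.669, 2.111)
t=0.015: state=(2.183, 1.722, 2.103)
continuing one RK4 step at a time; state shown every 20 steps (Δt=0.1):
t=0.100: state=(2.197, 2.567, 2.040)
t=0.115: state=(2.259, 2.718, 2.049)
next step: t=0.120: state=(2.283, 2.768, 2.054) — y has crossed 2.75
linear interpolation between t=0.115 (2.71767) and t=0.120 (2.76840) → t≈0.118

t = 0.118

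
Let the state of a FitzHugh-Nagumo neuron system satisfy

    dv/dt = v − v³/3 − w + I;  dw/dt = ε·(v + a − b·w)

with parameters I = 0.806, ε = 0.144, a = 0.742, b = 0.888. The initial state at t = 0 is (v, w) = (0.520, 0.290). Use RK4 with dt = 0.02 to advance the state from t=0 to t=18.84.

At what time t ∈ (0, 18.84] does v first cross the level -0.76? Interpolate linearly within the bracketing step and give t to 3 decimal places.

t = 11.742

t=0.000: state=(0.520, 0.290)
step 1 (dt=0.02): k1=(0.989, 0.145), k2=(0.995, 0.146), k3=(0.995, 0.146), k4=(1.001, 0.147); state += dt/6·(k1+2k2+2k3+k4)
t=0.020: state=(0.540, 0.293)
t=0.040: state=(0.560, 0.296)
t=0.060: state=(0.580, 0.299)
continuing one RK4 step at a time; state shown every 50 steps (Δt=1):
t=1.000: state=(1.515, 0.498)
t=2.000: state=(1.757, 0.768)
t=3.000: state=(1.681, 1.009)
t=4.000: state=(1.568, 1.208)
t=5.000: state=(1.447, 1.367)
t=6.000: state=(1.320, 1.490)
t=7.000: state=(1.184, 1.581)
t=8.000: state=(1.029, 1.641)
t=9.000: state=(0.837, 1.670)
t=10.000: state=(0.556, 1.665)
t=11.000: state=(0.026, 1.609)
t=11.740: state=(-0.758, 1.505)
next step: t=11.760: state=(-0.784, 1.501) — v has crossed -0.76
linear interpolation between t=11.740 (-0.75762) and t=11.760 (-0.78392) → t≈11.742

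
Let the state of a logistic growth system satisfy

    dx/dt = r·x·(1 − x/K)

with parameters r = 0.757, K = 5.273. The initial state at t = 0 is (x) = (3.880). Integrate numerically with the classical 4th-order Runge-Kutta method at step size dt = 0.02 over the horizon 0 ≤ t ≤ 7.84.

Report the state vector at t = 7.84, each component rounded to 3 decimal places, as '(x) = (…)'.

(x) = (5.268)

t=0.000: state=(3.880)
step 1 (dt=0.02): k1=(0.776), k2=(0.773), k3=(0.773), k4=(0.770); state += dt/6·(k1+2k2+2k3+k4)
t=0.020: state=(3.895)
t=0.040: state=(3.911)
t=0.060: state=(3.926)
continuing one RK4 step at a time; state shown every 25 steps (Δt=0.5):
t=0.500: state=(4.232)
t=1.000: state=(4.513)
t=1.500: state=(4.728)
t=2.000: state=(4.887)
t=2.500: state=(5.002)
t=3.000: state=(5.085)
t=3.500: state=(5.142)
t=4.000: state=(5.183)
t=4.500: state=(5.211)
t=5.000: state=(5.230)
t=5.500: state=(5.244)
t=6.000: state=(5.253)
t=6.500: state=(5.259)
t=7.000: state=(5.264)
t=7.500: state=(5.267)
t=7.840: state=(5.268)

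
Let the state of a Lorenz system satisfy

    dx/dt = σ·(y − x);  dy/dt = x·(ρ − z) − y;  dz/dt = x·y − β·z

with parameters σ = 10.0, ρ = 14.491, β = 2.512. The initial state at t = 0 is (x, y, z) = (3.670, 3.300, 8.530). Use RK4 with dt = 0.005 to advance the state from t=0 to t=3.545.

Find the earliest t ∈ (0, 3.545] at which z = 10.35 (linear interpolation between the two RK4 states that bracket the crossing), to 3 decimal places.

t=0.000: state=(3.670, 3.300, 8.530)
step 1 (dt=0.005): k1=(-3.700, 18.577, -9.316), k2=(-3.143, 18.561, -9.118), k3=(-3.157, 18.567, -9.115), k4=(-2.614, 18.556, -8.915); state += dt/6·(k1+2k2+2k3+k4)
t=0.005: state=(3.654, 3.393, 8.484)
t=0.010: state=(3.644, 3.486, 8.441)
t=0.015: state=(3.638, 3.578, 8.399)
continuing one RK4 step at a time; state shown every 40 steps (Δt=0.2):
t=0.200: state=(5.671, 7.536, 9.081)
t=0.245: state=(6.542, 8.512, 10.206)
next step: t=0.250: state=(6.640, 8.608, 10.359) — z has crossed 10.35
linear interpolation between t=0.245 (10.20571) and t=0.250 (10.35868) → t≈0.250

t = 0.250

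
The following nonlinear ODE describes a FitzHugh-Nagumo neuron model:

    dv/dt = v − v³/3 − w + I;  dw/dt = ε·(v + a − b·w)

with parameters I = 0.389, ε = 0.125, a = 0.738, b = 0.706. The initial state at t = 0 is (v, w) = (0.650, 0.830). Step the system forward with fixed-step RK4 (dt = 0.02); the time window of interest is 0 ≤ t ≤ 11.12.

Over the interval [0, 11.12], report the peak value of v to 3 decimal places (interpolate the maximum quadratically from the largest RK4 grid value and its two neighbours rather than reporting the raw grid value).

max v = 0.768

t=0.000: state=(0.650, 0.830)
step 1 (dt=0.02): k1=(0.117, 0.100), k2=(0.117, 0.100), k3=(0.117, 0.100), k4=(0.117, 0.100); state += dt/6·(k1+2k2+2k3+k4)
t=0.020: state=(0.652, 0.832)
t=0.040: state=(0.655, 0.834)
t=0.060: state=(0.657, 0.836)
continuing one RK4 step at a time; state shown every 25 steps (Δt=0.5):
t=0.500: state=(0.704, 0.881)
t=1.000: state=(0.744, 0.932)
t=1.500: state=(0.766, 0.983)
t=2.000: state=(0.764, 1.033)
t=2.500: state=(0.736, 1.079)
t=3.000: state=(0.675, 1.121)
t=3.500: state=(0.572, 1.156)
t=4.000: state=(0.408, 1.182)
t=4.500: state=(0.148, 1.194)
t=5.000: state=(-0.276, 1.184)
t=5.500: state=(-0.912, 1.143)
t=6.000: state=(-1.549, 1.062)
t=6.500: state=(-1.854, 0.955)
t=7.000: state=(-1.919, 0.843)
t=7.500: state=(-1.905, 0.735)
t=8.000: state=(-1.873, 0.633)
t=8.500: state=(-1.835, 0.537)
t=9.000: state=(-1.797, 0.448)
t=9.500: state=(-1.758, 0.365)
t=10.000: state=(-1.720, 0.288)
t=10.500: state=(-1.682, 0.217)
t=11.000: state=(-1.644, 0.151)
t=11.120: state=(-1.635, 0.136)
largest grid value and its neighbours: v(1.700)=0.76818, v(1.720)=0.76822, v(1.740)=0.76821
parabola through these three points peaks at t≈1.727 with v≈0.76822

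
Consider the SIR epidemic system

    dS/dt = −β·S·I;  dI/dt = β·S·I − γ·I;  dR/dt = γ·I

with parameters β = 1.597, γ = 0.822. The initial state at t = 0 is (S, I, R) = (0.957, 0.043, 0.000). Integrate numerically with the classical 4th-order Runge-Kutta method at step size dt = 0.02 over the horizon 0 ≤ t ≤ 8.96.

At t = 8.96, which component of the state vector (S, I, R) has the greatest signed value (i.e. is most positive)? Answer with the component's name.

t=0.000: state=(0.957, 0.043, 0.000)
step 1 (dt=0.02): k1=(-0.066, 0.030, 0.035), k2=(-0.066, 0.031, 0.036), k3=(-0.066, 0.031, 0.036), k4=(-0.067, 0.031, 0.036); state += dt/6·(k1+2k2+2k3+k4)
t=0.020: state=(0.956, 0.044, 0.001)
t=0.040: state=(0.954, 0.044, 0.001)
t=0.060: state=(0.953, 0.045, 0.002)
continuing one RK4 step at a time; state shown every 25 steps (Δt=0.5):
t=0.500: state=(0.919, 0.060, 0.021)
t=1.000: state=(0.868, 0.082, 0.050)
t=1.500: state=(0.806, 0.106, 0.089)
t=2.000: state=(0.733, 0.130, 0.137)
t=2.500: state=(0.656, 0.150, 0.195)
t=3.000: state=(0.578, 0.162, 0.259)
t=3.500: state=(0.507, 0.166, 0.327)
t=4.000: state=(0.445, 0.161, 0.394)
t=4.500: state=(0.393, 0.149, 0.458)
t=5.000: state=(0.351, 0.133, 0.516)
t=5.500: state=(0.318, 0.115, 0.567)
t=6.000: state=(0.292, 0.097, 0.611)
t=6.500: state=(0.272, 0.081, 0.647)
t=7.000: state=(0.257, 0.066, 0.677)
t=7.500: state=(0.245, 0.053, 0.702)
t=8.000: state=(0.236, 0.043, 0.721)
t=8.500: state=(0.228, 0.034, 0.737)
t=8.960: state=(0.223, 0.028, 0.749)
compare at T: S=0.223, I=0.028, R=0.749

largest component: R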